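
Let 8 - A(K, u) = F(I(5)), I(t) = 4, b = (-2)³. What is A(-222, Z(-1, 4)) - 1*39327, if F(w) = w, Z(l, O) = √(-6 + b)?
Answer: -39323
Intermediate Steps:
b = -8
Z(l, O) = I*√14 (Z(l, O) = √(-6 - 8) = √(-14) = I*√14)
A(K, u) = 4 (A(K, u) = 8 - 1*4 = 8 - 4 = 4)
A(-222, Z(-1, 4)) - 1*39327 = 4 - 1*39327 = 4 - 39327 = -39323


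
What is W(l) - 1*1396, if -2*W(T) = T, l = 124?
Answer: -1458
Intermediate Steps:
W(T) = -T/2
W(l) - 1*1396 = -½*124 - 1*1396 = -62 - 1396 = -1458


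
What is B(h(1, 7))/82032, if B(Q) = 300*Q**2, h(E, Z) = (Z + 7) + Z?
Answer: 11025/6836 ≈ 1.6128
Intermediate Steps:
h(E, Z) = 7 + 2*Z (h(E, Z) = (7 + Z) + Z = 7 + 2*Z)
B(h(1, 7))/82032 = (300*(7 + 2*7)**2)/82032 = (300*(7 + 14)**2)*(1/82032) = (300*21**2)*(1/82032) = (300*441)*(1/82032) = 132300*(1/82032) = 11025/6836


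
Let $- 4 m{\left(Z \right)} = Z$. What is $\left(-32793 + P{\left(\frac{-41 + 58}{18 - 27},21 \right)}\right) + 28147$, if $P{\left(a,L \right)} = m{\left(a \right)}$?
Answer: $- \frac{167239}{36} \approx -4645.5$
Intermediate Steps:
$m{\left(Z \right)} = - \frac{Z}{4}$
$P{\left(a,L \right)} = - \frac{a}{4}$
$\left(-32793 + P{\left(\frac{-41 + 58}{18 - 27},21 \right)}\right) + 28147 = \left(-32793 - \frac{\left(-41 + 58\right) \frac{1}{18 - 27}}{4}\right) + 28147 = \left(-32793 - \frac{17 \frac{1}{-9}}{4}\right) + 28147 = \left(-32793 - \frac{17 \left(- \frac{1}{9}\right)}{4}\right) + 28147 = \left(-32793 - - \frac{17}{36}\right) + 28147 = \left(-32793 + \frac{17}{36}\right) + 28147 = - \frac{1180531}{36} + 28147 = - \frac{167239}{36}$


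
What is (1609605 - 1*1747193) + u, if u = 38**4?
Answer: 1947548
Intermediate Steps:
u = 2085136
(1609605 - 1*1747193) + u = (1609605 - 1*1747193) + 2085136 = (1609605 - 1747193) + 2085136 = -137588 + 2085136 = 1947548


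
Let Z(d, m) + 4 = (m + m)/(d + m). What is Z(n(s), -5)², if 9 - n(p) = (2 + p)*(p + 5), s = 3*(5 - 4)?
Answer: 4489/324 ≈ 13.855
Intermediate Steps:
s = 3 (s = 3*1 = 3)
n(p) = 9 - (2 + p)*(5 + p) (n(p) = 9 - (2 + p)*(p + 5) = 9 - (2 + p)*(5 + p))
Z(d, m) = -4 + 2*m/(d + m) (Z(d, m) = -4 + (m + m)/(d + m) = -4 + (2*m)/(d + m) = -4 + 2*m/(d + m))
Z(n(s), -5)² = (2*(-1*(-5) - 2*(-1 - 1*3² - 7*3))/((-1 - 1*3² - 7*3) - 5))² = (2*(5 - 2*(-1 - 1*9 - 21))/((-1 - 1*9 - 21) - 5))² = (2*(5 - 2*(-1 - 9 - 21))/((-1 - 9 - 21) - 5))² = (2*(5 - 2*(-31))/(-31 - 5))² = (2*(5 + 62)/(-36))² = (2*(-1/36)*67)² = (-67/18)² = 4489/324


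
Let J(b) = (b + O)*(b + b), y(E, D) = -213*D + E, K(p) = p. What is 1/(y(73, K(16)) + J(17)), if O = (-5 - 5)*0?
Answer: -1/2757 ≈ -0.00036271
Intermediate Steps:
y(E, D) = E - 213*D
O = 0 (O = -10*0 = 0)
J(b) = 2*b² (J(b) = (b + 0)*(b + b) = b*(2*b) = 2*b²)
1/(y(73, K(16)) + J(17)) = 1/((73 - 213*16) + 2*17²) = 1/((73 - 3408) + 2*289) = 1/(-3335 + 578) = 1/(-2757) = -1/2757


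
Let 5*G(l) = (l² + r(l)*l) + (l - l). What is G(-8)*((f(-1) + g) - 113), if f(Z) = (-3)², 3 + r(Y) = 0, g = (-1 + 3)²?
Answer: -1760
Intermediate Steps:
g = 4 (g = 2² = 4)
r(Y) = -3 (r(Y) = -3 + 0 = -3)
f(Z) = 9
G(l) = -3*l/5 + l²/5 (G(l) = ((l² - 3*l) + (l - l))/5 = ((l² - 3*l) + 0)/5 = (l² - 3*l)/5 = -3*l/5 + l²/5)
G(-8)*((f(-1) + g) - 113) = ((⅕)*(-8)*(-3 - 8))*((9 + 4) - 113) = ((⅕)*(-8)*(-11))*(13 - 113) = (88/5)*(-100) = -1760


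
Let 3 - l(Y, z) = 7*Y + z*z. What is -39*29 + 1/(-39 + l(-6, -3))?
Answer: -3394/3 ≈ -1131.3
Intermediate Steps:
l(Y, z) = 3 - z² - 7*Y (l(Y, z) = 3 - (7*Y + z*z) = 3 - (7*Y + z²) = 3 - (z² + 7*Y) = 3 + (-z² - 7*Y) = 3 - z² - 7*Y)
-39*29 + 1/(-39 + l(-6, -3)) = -39*29 + 1/(-39 + (3 - 1*(-3)² - 7*(-6))) = -1131 + 1/(-39 + (3 - 1*9 + 42)) = -1131 + 1/(-39 + (3 - 9 + 42)) = -1131 + 1/(-39 + 36) = -1131 + 1/(-3) = -1131 - ⅓ = -3394/3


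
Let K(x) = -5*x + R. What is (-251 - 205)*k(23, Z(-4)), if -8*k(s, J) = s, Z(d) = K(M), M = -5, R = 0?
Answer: 1311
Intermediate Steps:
K(x) = -5*x (K(x) = -5*x + 0 = -5*x)
Z(d) = 25 (Z(d) = -5*(-5) = 25)
k(s, J) = -s/8
(-251 - 205)*k(23, Z(-4)) = (-251 - 205)*(-⅛*23) = -456*(-23/8) = 1311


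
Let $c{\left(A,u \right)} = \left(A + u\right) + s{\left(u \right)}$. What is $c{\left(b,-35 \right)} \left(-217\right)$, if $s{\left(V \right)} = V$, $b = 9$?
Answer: $13237$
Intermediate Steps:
$c{\left(A,u \right)} = A + 2 u$ ($c{\left(A,u \right)} = \left(A + u\right) + u = A + 2 u$)
$c{\left(b,-35 \right)} \left(-217\right) = \left(9 + 2 \left(-35\right)\right) \left(-217\right) = \left(9 - 70\right) \left(-217\right) = \left(-61\right) \left(-217\right) = 13237$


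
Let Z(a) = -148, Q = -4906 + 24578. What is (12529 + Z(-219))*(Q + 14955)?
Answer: 428716887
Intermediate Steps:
Q = 19672
(12529 + Z(-219))*(Q + 14955) = (12529 - 148)*(19672 + 14955) = 12381*34627 = 428716887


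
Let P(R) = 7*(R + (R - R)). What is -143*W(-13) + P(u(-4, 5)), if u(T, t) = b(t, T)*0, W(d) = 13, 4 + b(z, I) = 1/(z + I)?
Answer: -1859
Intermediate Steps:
b(z, I) = -4 + 1/(I + z) (b(z, I) = -4 + 1/(z + I) = -4 + 1/(I + z))
u(T, t) = 0 (u(T, t) = ((1 - 4*T - 4*t)/(T + t))*0 = 0)
P(R) = 7*R (P(R) = 7*(R + 0) = 7*R)
-143*W(-13) + P(u(-4, 5)) = -143*13 + 7*0 = -1859 + 0 = -1859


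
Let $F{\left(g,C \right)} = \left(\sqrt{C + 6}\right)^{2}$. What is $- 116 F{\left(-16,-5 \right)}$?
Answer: $-116$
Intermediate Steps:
$F{\left(g,C \right)} = 6 + C$ ($F{\left(g,C \right)} = \left(\sqrt{6 + C}\right)^{2} = 6 + C$)
$- 116 F{\left(-16,-5 \right)} = - 116 \left(6 - 5\right) = \left(-116\right) 1 = -116$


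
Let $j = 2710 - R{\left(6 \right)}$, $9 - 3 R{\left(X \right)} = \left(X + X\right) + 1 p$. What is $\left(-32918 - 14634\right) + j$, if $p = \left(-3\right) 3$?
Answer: $-44844$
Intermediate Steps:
$p = -9$
$R{\left(X \right)} = 6 - \frac{2 X}{3}$ ($R{\left(X \right)} = 3 - \frac{\left(X + X\right) + 1 \left(-9\right)}{3} = 3 - \frac{2 X - 9}{3} = 3 - \frac{-9 + 2 X}{3} = 3 - \left(-3 + \frac{2 X}{3}\right) = 6 - \frac{2 X}{3}$)
$j = 2708$ ($j = 2710 - \left(6 - 4\right) = 2710 - 2 = 2708$)
$\left(-32918 - 14634\right) + j = \left(-32918 - 14634\right) + 2708 = -47552 + 2708 = -44844$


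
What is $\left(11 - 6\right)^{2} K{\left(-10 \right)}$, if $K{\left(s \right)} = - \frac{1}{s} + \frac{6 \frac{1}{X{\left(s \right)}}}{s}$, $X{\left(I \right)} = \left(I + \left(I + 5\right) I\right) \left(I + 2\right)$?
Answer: $\frac{163}{64} \approx 2.5469$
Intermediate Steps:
$X{\left(I \right)} = \left(2 + I\right) \left(I + I \left(5 + I\right)\right)$ ($X{\left(I \right)} = \left(I + \left(5 + I\right) I\right) \left(2 + I\right) = \left(I + I \left(5 + I\right)\right) \left(2 + I\right) = \left(2 + I\right) \left(I + I \left(5 + I\right)\right)$)
$K{\left(s \right)} = - \frac{1}{s} + \frac{6}{s^{2} \left(12 + s^{2} + 8 s\right)}$ ($K{\left(s \right)} = - \frac{1}{s} + \frac{6 \frac{1}{s \left(12 + s^{2} + 8 s\right)}}{s} = - \frac{1}{s} + \frac{6 \frac{1}{s} \frac{1}{12 + s^{2} + 8 s}}{s} = - \frac{1}{s} + \frac{6}{s^{2} \left(12 + s^{2} + 8 s\right)}$)
$\left(11 - 6\right)^{2} K{\left(-10 \right)} = \left(11 - 6\right)^{2} \frac{6 - - 10 \left(12 + \left(-10\right)^{2} + 8 \left(-10\right)\right)}{100 \left(12 + \left(-10\right)^{2} + 8 \left(-10\right)\right)} = 5^{2} \frac{6 - - 10 \left(12 + 100 - 80\right)}{100 \left(12 + 100 - 80\right)} = 25 \frac{6 - \left(-10\right) 32}{100 \cdot 32} = 25 \cdot \frac{1}{100} \cdot \frac{1}{32} \left(6 + 320\right) = 25 \cdot \frac{1}{100} \cdot \frac{1}{32} \cdot 326 = 25 \cdot \frac{163}{1600} = \frac{163}{64}$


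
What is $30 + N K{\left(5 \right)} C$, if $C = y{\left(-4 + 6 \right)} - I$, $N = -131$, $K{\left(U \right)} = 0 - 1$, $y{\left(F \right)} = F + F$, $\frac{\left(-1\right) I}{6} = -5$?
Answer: $-3376$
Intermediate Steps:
$I = 30$ ($I = \left(-6\right) \left(-5\right) = 30$)
$y{\left(F \right)} = 2 F$
$K{\left(U \right)} = -1$ ($K{\left(U \right)} = 0 - 1 = -1$)
$C = -26$ ($C = 2 \left(-4 + 6\right) - 30 = 2 \cdot 2 - 30 = 4 - 30 = -26$)
$30 + N K{\left(5 \right)} C = 30 - 131 \left(\left(-1\right) \left(-26\right)\right) = 30 - 3406 = -3376$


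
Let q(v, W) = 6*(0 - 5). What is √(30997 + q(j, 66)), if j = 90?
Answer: √30967 ≈ 175.97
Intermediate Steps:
q(v, W) = -30 (q(v, W) = 6*(-5) = -30)
√(30997 + q(j, 66)) = √(30997 - 30) = √30967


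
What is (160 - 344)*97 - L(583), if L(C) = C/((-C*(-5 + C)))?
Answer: -10316143/578 ≈ -17848.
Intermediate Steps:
L(C) = -1/(-5 + C) (L(C) = C/((-C*(-5 + C))) = C*(-1/(C*(-5 + C))) = -1/(-5 + C))
(160 - 344)*97 - L(583) = (160 - 344)*97 - (-1)/(-5 + 583) = -184*97 - (-1)/578 = -17848 - (-1)/578 = -17848 - 1*(-1/578) = -17848 + 1/578 = -10316143/578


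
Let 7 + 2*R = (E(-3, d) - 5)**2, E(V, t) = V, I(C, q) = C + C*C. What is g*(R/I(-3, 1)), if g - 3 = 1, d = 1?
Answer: 19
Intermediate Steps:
g = 4 (g = 3 + 1 = 4)
I(C, q) = C + C**2
R = 57/2 (R = -7/2 + (-3 - 5)**2/2 = -7/2 + (1/2)*(-8)**2 = -7/2 + (1/2)*64 = -7/2 + 32 = 57/2 ≈ 28.500)
g*(R/I(-3, 1)) = 4*(57/(2*((-3*(1 - 3))))) = 4*(57/(2*((-3*(-2))))) = 4*((57/2)/6) = 4*((57/2)*(1/6)) = 4*(19/4) = 19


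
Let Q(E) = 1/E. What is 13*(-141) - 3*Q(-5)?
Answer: -9162/5 ≈ -1832.4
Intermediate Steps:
13*(-141) - 3*Q(-5) = 13*(-141) - 3/(-5) = -1833 - 3*(-1/5) = -1833 + 3/5 = -9162/5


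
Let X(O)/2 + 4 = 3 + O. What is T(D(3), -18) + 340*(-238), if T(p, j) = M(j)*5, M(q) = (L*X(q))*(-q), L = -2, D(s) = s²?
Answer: -74080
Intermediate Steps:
X(O) = -2 + 2*O (X(O) = -8 + 2*(3 + O) = -8 + (6 + 2*O) = -2 + 2*O)
M(q) = -q*(4 - 4*q) (M(q) = (-2*(-2 + 2*q))*(-q) = (4 - 4*q)*(-q) = -q*(4 - 4*q))
T(p, j) = 20*j*(-1 + j) (T(p, j) = (4*j*(-1 + j))*5 = 20*j*(-1 + j))
T(D(3), -18) + 340*(-238) = 20*(-18)*(-1 - 18) + 340*(-238) = 20*(-18)*(-19) - 80920 = 6840 - 80920 = -74080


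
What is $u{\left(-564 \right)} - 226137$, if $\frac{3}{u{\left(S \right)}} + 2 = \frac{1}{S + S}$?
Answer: $- \frac{510394593}{2257} \approx -2.2614 \cdot 10^{5}$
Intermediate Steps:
$u{\left(S \right)} = \frac{3}{-2 + \frac{1}{2 S}}$ ($u{\left(S \right)} = \frac{3}{-2 + \frac{1}{S + S}} = \frac{3}{-2 + \frac{1}{2 S}}$)
$u{\left(-564 \right)} - 226137 = \left(-6\right) \left(-564\right) \frac{1}{-1 + 4 \left(-564\right)} - 226137 = \left(-6\right) \left(-564\right) \frac{1}{-1 - 2256} - 226137 = \left(-6\right) \left(-564\right) \frac{1}{-2257} - 226137 = \left(-6\right) \left(-564\right) \left(- \frac{1}{2257}\right) - 226137 = - \frac{3384}{2257} - 226137 = - \frac{510394593}{2257}$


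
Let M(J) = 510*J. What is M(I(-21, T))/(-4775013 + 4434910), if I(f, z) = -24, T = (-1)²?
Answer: 12240/340103 ≈ 0.035989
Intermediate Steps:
T = 1
M(I(-21, T))/(-4775013 + 4434910) = (510*(-24))/(-4775013 + 4434910) = -12240/(-340103) = -12240*(-1/340103) = 12240/340103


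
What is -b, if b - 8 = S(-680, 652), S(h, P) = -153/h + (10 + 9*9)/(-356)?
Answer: -28371/3560 ≈ -7.9694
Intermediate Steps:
S(h, P) = -91/356 - 153/h (S(h, P) = -153/h + (10 + 81)*(-1/356) = -153/h + 91*(-1/356) = -153/h - 91/356 = -91/356 - 153/h)
b = 28371/3560 (b = 8 + (-91/356 - 153/(-680)) = 8 + (-91/356 - 153*(-1/680)) = 8 + (-91/356 + 9/40) = 8 - 109/3560 = 28371/3560 ≈ 7.9694)
-b = -1*28371/3560 = -28371/3560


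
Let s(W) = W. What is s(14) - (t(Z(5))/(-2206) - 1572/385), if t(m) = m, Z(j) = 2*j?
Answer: 7681011/424655 ≈ 18.088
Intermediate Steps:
s(14) - (t(Z(5))/(-2206) - 1572/385) = 14 - ((2*5)/(-2206) - 1572/385) = 14 - (10*(-1/2206) - 1572*1/385) = 14 - (-5/1103 - 1572/385) = 14 - 1*(-1735841/424655) = 14 + 1735841/424655 = 7681011/424655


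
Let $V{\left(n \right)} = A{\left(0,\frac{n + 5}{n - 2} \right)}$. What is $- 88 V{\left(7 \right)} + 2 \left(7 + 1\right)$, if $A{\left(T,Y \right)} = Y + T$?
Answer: $- \frac{976}{5} \approx -195.2$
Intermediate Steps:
$A{\left(T,Y \right)} = T + Y$
$V{\left(n \right)} = \frac{5 + n}{-2 + n}$ ($V{\left(n \right)} = 0 + \frac{n + 5}{n - 2} = 0 + \frac{5 + n}{-2 + n} = \frac{5 + n}{-2 + n}$)
$- 88 V{\left(7 \right)} + 2 \left(7 + 1\right) = - 88 \frac{5 + 7}{-2 + 7} + 2 \left(7 + 1\right) = - 88 \cdot \frac{1}{5} \cdot 12 + 2 \cdot 8 = - 88 \cdot \frac{1}{5} \cdot 12 + 16 = \left(-88\right) \frac{12}{5} + 16 = - \frac{1056}{5} + 16 = - \frac{976}{5}$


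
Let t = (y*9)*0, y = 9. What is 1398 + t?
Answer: 1398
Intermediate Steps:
t = 0 (t = (9*9)*0 = 81*0 = 0)
1398 + t = 1398 + 0 = 1398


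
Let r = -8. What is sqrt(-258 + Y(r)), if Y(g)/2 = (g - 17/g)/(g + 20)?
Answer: I*sqrt(37293)/12 ≈ 16.093*I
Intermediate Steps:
Y(g) = 2*(g - 17/g)/(20 + g) (Y(g) = 2*((g - 17/g)/(g + 20)) = 2*((g - 17/g)/(20 + g)) = 2*(g - 17/g)/(20 + g))
sqrt(-258 + Y(r)) = sqrt(-258 + 2*(-17 + (-8)**2)/(-8*(20 - 8))) = sqrt(-258 + 2*(-1/8)*(-17 + 64)/12) = sqrt(-258 + 2*(-1/8)*(1/12)*47) = sqrt(-258 - 47/48) = sqrt(-12431/48) = I*sqrt(37293)/12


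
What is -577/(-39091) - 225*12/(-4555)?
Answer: 21634787/35611901 ≈ 0.60752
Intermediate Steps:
-577/(-39091) - 225*12/(-4555) = -577*(-1/39091) - 2700*(-1/4555) = 577/39091 + 540/911 = 21634787/35611901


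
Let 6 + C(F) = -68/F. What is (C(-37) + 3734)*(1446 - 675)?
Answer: 106401084/37 ≈ 2.8757e+6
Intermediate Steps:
C(F) = -6 - 68/F
(C(-37) + 3734)*(1446 - 675) = ((-6 - 68/(-37)) + 3734)*(1446 - 675) = ((-6 - 68*(-1/37)) + 3734)*771 = ((-6 + 68/37) + 3734)*771 = (-154/37 + 3734)*771 = (138004/37)*771 = 106401084/37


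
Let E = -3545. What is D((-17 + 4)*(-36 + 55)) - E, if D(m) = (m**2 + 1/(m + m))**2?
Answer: 908326732125645/244036 ≈ 3.7221e+9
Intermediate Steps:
D(m) = (m**2 + 1/(2*m))**2
D((-17 + 4)*(-36 + 55)) - E = (1 + 2*((-17 + 4)*(-36 + 55))**3)**2/(4*((-17 + 4)*(-36 + 55))**2) - 1*(-3545) = (1 + 2*(-13*19)**3)**2/(4*(-13*19)**2) + 3545 = (1/4)*(1 + 2*(-247)**3)**2/(-247)**2 + 3545 = (1/4)*(1/61009)*(1 + 2*(-15069223))**2 + 3545 = (1/4)*(1/61009)*(1 - 30138446)**2 + 3545 = (1/4)*(1/61009)*(-30138445)**2 + 3545 = (1/4)*(1/61009)*908325867018025 + 3545 = 908325867018025/244036 + 3545 = 908326732125645/244036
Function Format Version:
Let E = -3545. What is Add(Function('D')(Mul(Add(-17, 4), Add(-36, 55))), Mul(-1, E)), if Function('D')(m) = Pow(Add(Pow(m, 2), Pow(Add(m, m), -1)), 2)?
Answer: Rational(908326732125645, 244036) ≈ 3.7221e+9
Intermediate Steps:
Function('D')(m) = Pow(Add(Pow(m, 2), Mul(Rational(1, 2), Pow(m, -1))), 2) (Function('D')(m) = Pow(Add(Pow(m, 2), Pow(Mul(2, m), -1)), 2) = Pow(Add(Pow(m, 2), Mul(Rational(1, 2), Pow(m, -1))), 2))
Add(Function('D')(Mul(Add(-17, 4), Add(-36, 55))), Mul(-1, E)) = Add(Mul(Rational(1, 4), Pow(Mul(Add(-17, 4), Add(-36, 55)), -2), Pow(Add(1, Mul(2, Pow(Mul(Add(-17, 4), Add(-36, 55)), 3))), 2)), Mul(-1, -3545)) = Add(Mul(Rational(1, 4), Pow(Mul(-13, 19), -2), Pow(Add(1, Mul(2, Pow(Mul(-13, 19), 3))), 2)), 3545) = Add(Mul(Rational(1, 4), Pow(-247, -2), Pow(Add(1, Mul(2, Pow(-247, 3))), 2)), 3545) = Add(Mul(Rational(1, 4), Rational(1, 61009), Pow(Add(1, Mul(2, -15069223)), 2)), 3545) = Add(Mul(Rational(1, 4), Rational(1, 61009), Pow(Add(1, -30138446), 2)), 3545) = Add(Mul(Rational(1, 4), Rational(1, 61009), Pow(-30138445, 2)), 3545) = Add(Mul(Rational(1, 4), Rational(1, 61009), 908325867018025), 3545) = Add(Rational(908325867018025, 244036), 3545) = Rational(908326732125645, 244036)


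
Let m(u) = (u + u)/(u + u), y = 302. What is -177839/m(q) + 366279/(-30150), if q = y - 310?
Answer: -1787404043/10050 ≈ -1.7785e+5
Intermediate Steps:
q = -8 (q = 302 - 310 = -8)
m(u) = 1 (m(u) = (2*u)/((2*u)) = (2*u)*(1/(2*u)) = 1)
-177839/m(q) + 366279/(-30150) = -177839/1 + 366279/(-30150) = -177839*1 + 366279*(-1/30150) = -177839 - 122093/10050 = -1787404043/10050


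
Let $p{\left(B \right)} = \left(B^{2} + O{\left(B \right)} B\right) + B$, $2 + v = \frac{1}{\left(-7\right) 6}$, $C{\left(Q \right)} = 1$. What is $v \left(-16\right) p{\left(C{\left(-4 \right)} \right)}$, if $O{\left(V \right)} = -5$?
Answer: $- \frac{680}{7} \approx -97.143$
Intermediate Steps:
$v = - \frac{85}{42}$ ($v = -2 + \frac{1}{\left(-7\right) 6} = -2 + \frac{1}{-42} = -2 - \frac{1}{42} = - \frac{85}{42} \approx -2.0238$)
$p{\left(B \right)} = B^{2} - 4 B$ ($p{\left(B \right)} = \left(B^{2} - 5 B\right) + B = B^{2} - 4 B$)
$v \left(-16\right) p{\left(C{\left(-4 \right)} \right)} = \left(- \frac{85}{42}\right) \left(-16\right) 1 \left(-4 + 1\right) = \frac{680 \cdot 1 \left(-3\right)}{21} = \frac{680}{21} \left(-3\right) = - \frac{680}{7}$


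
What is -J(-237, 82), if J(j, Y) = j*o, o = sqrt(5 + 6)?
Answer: 237*sqrt(11) ≈ 786.04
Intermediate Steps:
o = sqrt(11) ≈ 3.3166
J(j, Y) = j*sqrt(11)
-J(-237, 82) = -(-237)*sqrt(11) = 237*sqrt(11)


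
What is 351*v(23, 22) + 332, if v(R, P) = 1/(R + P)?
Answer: 1699/5 ≈ 339.80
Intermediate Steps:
v(R, P) = 1/(P + R)
351*v(23, 22) + 332 = 351/(22 + 23) + 332 = 351/45 + 332 = 351*(1/45) + 332 = 39/5 + 332 = 1699/5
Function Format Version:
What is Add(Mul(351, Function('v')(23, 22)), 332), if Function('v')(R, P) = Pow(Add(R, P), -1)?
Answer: Rational(1699, 5) ≈ 339.80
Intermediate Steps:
Function('v')(R, P) = Pow(Add(P, R), -1)
Add(Mul(351, Function('v')(23, 22)), 332) = Add(Mul(351, Pow(Add(22, 23), -1)), 332) = Add(Mul(351, Pow(45, -1)), 332) = Add(Mul(351, Rational(1, 45)), 332) = Add(Rational(39, 5), 332) = Rational(1699, 5)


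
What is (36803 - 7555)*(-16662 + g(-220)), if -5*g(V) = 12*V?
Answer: -471887232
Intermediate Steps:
g(V) = -12*V/5
(36803 - 7555)*(-16662 + g(-220)) = (36803 - 7555)*(-16662 - 12/5*(-220)) = 29248*(-16662 + 528) = 29248*(-16134) = -471887232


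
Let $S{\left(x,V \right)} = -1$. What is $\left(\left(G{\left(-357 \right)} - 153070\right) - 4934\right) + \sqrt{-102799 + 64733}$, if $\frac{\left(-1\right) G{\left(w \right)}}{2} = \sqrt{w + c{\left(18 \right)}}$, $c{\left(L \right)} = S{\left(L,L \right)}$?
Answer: $-158004 + i \sqrt{38066} - 2 i \sqrt{358} \approx -1.58 \cdot 10^{5} + 157.26 i$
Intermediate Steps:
$c{\left(L \right)} = -1$
$G{\left(w \right)} = - 2 \sqrt{-1 + w}$ ($G{\left(w \right)} = - 2 \sqrt{w - 1} = - 2 \sqrt{-1 + w}$)
$\left(\left(G{\left(-357 \right)} - 153070\right) - 4934\right) + \sqrt{-102799 + 64733} = \left(\left(- 2 \sqrt{-1 - 357} - 153070\right) - 4934\right) + \sqrt{-102799 + 64733} = \left(\left(- 2 \sqrt{-358} - 153070\right) - 4934\right) + \sqrt{-38066} = \left(\left(- 2 i \sqrt{358} - 153070\right) - 4934\right) + i \sqrt{38066} = \left(\left(-153070 - 2 i \sqrt{358}\right) - 4934\right) + i \sqrt{38066} = \left(-158004 - 2 i \sqrt{358}\right) + i \sqrt{38066} = -158004 + i \sqrt{38066} - 2 i \sqrt{358}$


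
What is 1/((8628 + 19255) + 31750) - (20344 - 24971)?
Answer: 275921892/59633 ≈ 4627.0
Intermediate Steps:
1/((8628 + 19255) + 31750) - (20344 - 24971) = 1/(27883 + 31750) - 1*(-4627) = 1/59633 + 4627 = 275921892/59633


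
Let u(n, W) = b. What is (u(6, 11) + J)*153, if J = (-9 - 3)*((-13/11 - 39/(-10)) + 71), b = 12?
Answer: -7343082/55 ≈ -1.3351e+5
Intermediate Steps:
u(n, W) = 12
J = -48654/55 (J = -12*((-13*1/11 - 39*(-1/10)) + 71) = -12*((-13/11 + 39/10) + 71) = -12*(299/110 + 71) = -12*8109/110 = -48654/55 ≈ -884.62)
(u(6, 11) + J)*153 = (12 - 48654/55)*153 = -47994/55*153 = -7343082/55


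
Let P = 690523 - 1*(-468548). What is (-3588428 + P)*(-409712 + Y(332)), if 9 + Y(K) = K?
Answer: 994552032873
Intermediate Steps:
P = 1159071 (P = 690523 + 468548 = 1159071)
Y(K) = -9 + K
(-3588428 + P)*(-409712 + Y(332)) = (-3588428 + 1159071)*(-409712 + (-9 + 332)) = -2429357*(-409712 + 323) = -2429357*(-409389) = 994552032873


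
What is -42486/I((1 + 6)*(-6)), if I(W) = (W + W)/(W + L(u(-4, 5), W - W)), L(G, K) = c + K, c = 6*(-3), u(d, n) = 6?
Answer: -212430/7 ≈ -30347.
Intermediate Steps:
c = -18
L(G, K) = -18 + K
I(W) = 2*W/(-18 + W) (I(W) = (W + W)/(W + (-18 + (W - W))) = (2*W)/(W + (-18 + 0)) = (2*W)/(W - 18) = (2*W)/(-18 + W) = 2*W/(-18 + W))
-42486/I((1 + 6)*(-6)) = -42486*(-(-18 + (1 + 6)*(-6))/(12*(1 + 6))) = -42486/(2*(7*(-6))/(-18 + 7*(-6))) = -42486/(2*(-42)/(-18 - 42)) = -42486/(2*(-42)/(-60)) = -42486/(2*(-42)*(-1/60)) = -42486/7/5 = -42486*5/7 = -212430/7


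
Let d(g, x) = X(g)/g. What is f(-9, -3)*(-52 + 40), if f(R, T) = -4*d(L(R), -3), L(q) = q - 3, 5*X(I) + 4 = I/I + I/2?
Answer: 36/5 ≈ 7.2000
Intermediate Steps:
X(I) = -⅗ + I/10 (X(I) = -⅘ + (I/I + I/2)/5 = -⅘ + (1 + I*(½))/5 = -⅘ + (1 + I/2)/5 = -⅘ + (⅕ + I/10) = -⅗ + I/10)
L(q) = -3 + q
d(g, x) = (-⅗ + g/10)/g
f(R, T) = -2*(-9 + R)/(5*(-3 + R)) (f(R, T) = -4*(-6 + (-3 + R))/(10*(-3 + R)) = -4*(-9 + R)/(10*(-3 + R)) = -2*(-9 + R)/(5*(-3 + R)))
f(-9, -3)*(-52 + 40) = (2*(9 - 1*(-9))/(5*(-3 - 9)))*(-52 + 40) = ((⅖)*(9 + 9)/(-12))*(-12) = ((⅖)*(-1/12)*18)*(-12) = -⅗*(-12) = 36/5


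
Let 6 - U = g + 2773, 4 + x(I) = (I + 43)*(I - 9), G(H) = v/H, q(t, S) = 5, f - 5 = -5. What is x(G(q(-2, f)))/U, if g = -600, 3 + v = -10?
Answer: 11816/54175 ≈ 0.21811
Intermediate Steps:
v = -13 (v = -3 - 10 = -13)
f = 0 (f = 5 - 5 = 0)
G(H) = -13/H
x(I) = -4 + (-9 + I)*(43 + I) (x(I) = -4 + (I + 43)*(I - 9) = -4 + (43 + I)*(-9 + I) = -4 + (-9 + I)*(43 + I))
U = -2167 (U = 6 - (-600 + 2773) = 6 - 1*2173 = 6 - 2173 = -2167)
x(G(q(-2, f)))/U = (-391 + (-13/5)**2 + 34*(-13/5))/(-2167) = (-391 + (-13*1/5)**2 + 34*(-13*1/5))*(-1/2167) = (-391 + (-13/5)**2 + 34*(-13/5))*(-1/2167) = (-391 + 169/25 - 442/5)*(-1/2167) = -11816/25*(-1/2167) = 11816/54175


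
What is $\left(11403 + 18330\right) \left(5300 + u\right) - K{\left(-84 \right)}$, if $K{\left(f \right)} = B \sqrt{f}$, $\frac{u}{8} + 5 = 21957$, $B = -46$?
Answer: $5379175428 + 92 i \sqrt{21} \approx 5.3792 \cdot 10^{9} + 421.6 i$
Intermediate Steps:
$u = 175616$ ($u = -40 + 8 \cdot 21957 = -40 + 175656 = 175616$)
$K{\left(f \right)} = - 46 \sqrt{f}$
$\left(11403 + 18330\right) \left(5300 + u\right) - K{\left(-84 \right)} = \left(11403 + 18330\right) \left(5300 + 175616\right) - - 46 \sqrt{-84} = 29733 \cdot 180916 - - 46 \cdot 2 i \sqrt{21} = 5379175428 - - 92 i \sqrt{21} = 5379175428 + 92 i \sqrt{21}$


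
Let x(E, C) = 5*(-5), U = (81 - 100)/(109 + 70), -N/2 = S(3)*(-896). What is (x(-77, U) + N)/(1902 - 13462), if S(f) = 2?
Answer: -3559/11560 ≈ -0.30787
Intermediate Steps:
N = 3584 (N = -4*(-896) = -2*(-1792) = 3584)
U = -19/179 ≈ -0.10615
x(E, C) = -25
(x(-77, U) + N)/(1902 - 13462) = (-25 + 3584)/(1902 - 13462) = 3559/(-11560) = 3559*(-1/11560) = -3559/11560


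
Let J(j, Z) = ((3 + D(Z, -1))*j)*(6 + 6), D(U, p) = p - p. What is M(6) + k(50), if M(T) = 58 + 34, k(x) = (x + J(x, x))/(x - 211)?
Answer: 12962/161 ≈ 80.509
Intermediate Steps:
D(U, p) = 0
J(j, Z) = 36*j (J(j, Z) = ((3 + 0)*j)*(6 + 6) = (3*j)*12 = 36*j)
k(x) = 37*x/(-211 + x) (k(x) = (x + 36*x)/(x - 211) = (37*x)/(-211 + x) = 37*x/(-211 + x))
M(T) = 92
M(6) + k(50) = 92 + 37*50/(-211 + 50) = 92 + 37*50/(-161) = 92 + 37*50*(-1/161) = 92 - 1850/161 = 12962/161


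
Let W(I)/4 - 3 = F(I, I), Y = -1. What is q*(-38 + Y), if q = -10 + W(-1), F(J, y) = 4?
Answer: -702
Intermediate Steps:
W(I) = 28 (W(I) = 12 + 4*4 = 12 + 16 = 28)
q = 18 (q = -10 + 28 = 18)
q*(-38 + Y) = 18*(-38 - 1) = 18*(-39) = -702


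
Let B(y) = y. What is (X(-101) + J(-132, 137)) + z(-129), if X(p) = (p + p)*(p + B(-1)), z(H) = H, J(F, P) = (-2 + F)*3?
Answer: 20073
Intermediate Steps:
J(F, P) = -6 + 3*F
X(p) = 2*p*(-1 + p) (X(p) = (p + p)*(p - 1) = (2*p)*(-1 + p) = 2*p*(-1 + p))
(X(-101) + J(-132, 137)) + z(-129) = (2*(-101)*(-1 - 101) + (-6 + 3*(-132))) - 129 = (2*(-101)*(-102) + (-6 - 396)) - 129 = (20604 - 402) - 129 = 20202 - 129 = 20073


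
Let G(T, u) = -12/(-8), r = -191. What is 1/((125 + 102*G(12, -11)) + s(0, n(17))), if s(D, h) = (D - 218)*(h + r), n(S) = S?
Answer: 1/38210 ≈ 2.6171e-5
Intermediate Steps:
G(T, u) = 3/2 (G(T, u) = -12*(-⅛) = 3/2)
s(D, h) = (-218 + D)*(-191 + h) (s(D, h) = (D - 218)*(h - 191) = (-218 + D)*(-191 + h))
1/((125 + 102*G(12, -11)) + s(0, n(17))) = 1/((125 + 102*(3/2)) + (41638 - 218*17 - 191*0 + 0*17)) = 1/((125 + 153) + (41638 - 3706 + 0 + 0)) = 1/(278 + 37932) = 1/38210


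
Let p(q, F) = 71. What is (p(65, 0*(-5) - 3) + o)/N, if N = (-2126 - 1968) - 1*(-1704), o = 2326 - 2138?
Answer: -259/2390 ≈ -0.10837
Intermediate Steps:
o = 188
N = -2390 (N = -4094 + 1704 = -2390)
(p(65, 0*(-5) - 3) + o)/N = (71 + 188)/(-2390) = 259*(-1/2390) = -259/2390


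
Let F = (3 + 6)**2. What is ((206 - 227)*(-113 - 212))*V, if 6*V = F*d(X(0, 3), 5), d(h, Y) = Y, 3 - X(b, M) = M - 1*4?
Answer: 921375/2 ≈ 4.6069e+5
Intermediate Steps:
X(b, M) = 7 - M (X(b, M) = 3 - (M - 1*4) = 3 - (M - 4) = 3 - (-4 + M) = 3 + (4 - M) = 7 - M)
F = 81 (F = 9**2 = 81)
V = 135/2 (V = (81*5)/6 = (1/6)*405 = 135/2 ≈ 67.500)
((206 - 227)*(-113 - 212))*V = ((206 - 227)*(-113 - 212))*(135/2) = -21*(-325)*(135/2) = 6825*(135/2) = 921375/2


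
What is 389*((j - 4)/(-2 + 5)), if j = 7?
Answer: 389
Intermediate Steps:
389*((j - 4)/(-2 + 5)) = 389*((7 - 4)/(-2 + 5)) = 389*(3/3) = 389*(3*(1/3)) = 389*1 = 389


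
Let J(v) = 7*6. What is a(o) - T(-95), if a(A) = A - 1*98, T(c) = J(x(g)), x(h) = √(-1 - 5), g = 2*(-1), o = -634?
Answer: -774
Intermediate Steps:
g = -2
x(h) = I*√6 (x(h) = √(-6) = I*√6)
J(v) = 42
T(c) = 42
a(A) = -98 + A (a(A) = A - 98 = -98 + A)
a(o) - T(-95) = (-98 - 634) - 1*42 = -732 - 42 = -774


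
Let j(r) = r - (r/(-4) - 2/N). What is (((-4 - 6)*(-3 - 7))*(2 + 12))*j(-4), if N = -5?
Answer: -7560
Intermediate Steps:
j(r) = -2/5 + 5*r/4 (j(r) = r - (r/(-4) - 2/(-5)) = r - (r*(-1/4) - 2*(-1/5)) = r - (-r/4 + 2/5) = r - (2/5 - r/4) = r + (-2/5 + r/4) = -2/5 + 5*r/4)
(((-4 - 6)*(-3 - 7))*(2 + 12))*j(-4) = (((-4 - 6)*(-3 - 7))*(2 + 12))*(-2/5 + (5/4)*(-4)) = (-10*(-10)*14)*(-2/5 - 5) = (100*14)*(-27/5) = 1400*(-27/5) = -7560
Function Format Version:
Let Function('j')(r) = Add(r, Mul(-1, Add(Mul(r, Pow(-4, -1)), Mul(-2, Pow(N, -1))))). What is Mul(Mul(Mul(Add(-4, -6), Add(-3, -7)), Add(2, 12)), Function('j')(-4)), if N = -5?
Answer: -7560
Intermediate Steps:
Function('j')(r) = Add(Rational(-2, 5), Mul(Rational(5, 4), r)) (Function('j')(r) = Add(r, Mul(-1, Add(Mul(r, Pow(-4, -1)), Mul(-2, Pow(-5, -1))))) = Add(r, Mul(-1, Add(Mul(r, Rational(-1, 4)), Mul(-2, Rational(-1, 5))))) = Add(r, Mul(-1, Add(Mul(Rational(-1, 4), r), Rational(2, 5)))) = Add(r, Mul(-1, Add(Rational(2, 5), Mul(Rational(-1, 4), r)))) = Add(r, Add(Rational(-2, 5), Mul(Rational(1, 4), r))) = Add(Rational(-2, 5), Mul(Rational(5, 4), r)))
Mul(Mul(Mul(Add(-4, -6), Add(-3, -7)), Add(2, 12)), Function('j')(-4)) = Mul(Mul(Mul(Add(-4, -6), Add(-3, -7)), Add(2, 12)), Add(Rational(-2, 5), Mul(Rational(5, 4), -4))) = Mul(Mul(Mul(-10, -10), 14), Add(Rational(-2, 5), -5)) = Mul(Mul(100, 14), Rational(-27, 5)) = Mul(1400, Rational(-27, 5)) = -7560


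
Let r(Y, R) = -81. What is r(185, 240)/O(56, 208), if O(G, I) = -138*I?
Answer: 27/9568 ≈ 0.0028219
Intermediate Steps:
r(185, 240)/O(56, 208) = -81/((-138*208)) = -81/(-28704) = -81*(-1/28704) = 27/9568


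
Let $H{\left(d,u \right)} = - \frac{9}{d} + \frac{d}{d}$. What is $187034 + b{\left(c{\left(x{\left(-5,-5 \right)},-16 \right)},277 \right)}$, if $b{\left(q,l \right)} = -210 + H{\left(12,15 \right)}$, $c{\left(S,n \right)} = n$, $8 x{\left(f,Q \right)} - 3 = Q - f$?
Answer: $\frac{747297}{4} \approx 1.8682 \cdot 10^{5}$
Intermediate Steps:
$x{\left(f,Q \right)} = \frac{3}{8} - \frac{f}{8} + \frac{Q}{8}$ ($x{\left(f,Q \right)} = \frac{3}{8} + \frac{Q - f}{8} = \frac{3}{8} + \left(- \frac{f}{8} + \frac{Q}{8}\right) = \frac{3}{8} - \frac{f}{8} + \frac{Q}{8}$)
$H{\left(d,u \right)} = 1 - \frac{9}{d}$ ($H{\left(d,u \right)} = - \frac{9}{d} + 1 = 1 - \frac{9}{d}$)
$b{\left(q,l \right)} = - \frac{839}{4}$ ($b{\left(q,l \right)} = -210 + \frac{-9 + 12}{12} = -210 + \frac{1}{12} \cdot 3 = -210 + \frac{1}{4} = - \frac{839}{4}$)
$187034 + b{\left(c{\left(x{\left(-5,-5 \right)},-16 \right)},277 \right)} = 187034 - \frac{839}{4} = \frac{747297}{4}$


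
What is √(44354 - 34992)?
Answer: √9362 ≈ 96.757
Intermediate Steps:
√(44354 - 34992) = √9362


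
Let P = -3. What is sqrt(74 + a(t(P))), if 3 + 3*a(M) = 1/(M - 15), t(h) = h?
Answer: sqrt(23646)/18 ≈ 8.5429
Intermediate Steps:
a(M) = -1 + 1/(3*(-15 + M)) (a(M) = -1 + 1/(3*(M - 15)) = -1 + 1/(3*(-15 + M)))
sqrt(74 + a(t(P))) = sqrt(74 + (46/3 - 1*(-3))/(-15 - 3)) = sqrt(74 + (46/3 + 3)/(-18)) = sqrt(74 - 1/18*55/3) = sqrt(74 - 55/54) = sqrt(3941/54) = sqrt(23646)/18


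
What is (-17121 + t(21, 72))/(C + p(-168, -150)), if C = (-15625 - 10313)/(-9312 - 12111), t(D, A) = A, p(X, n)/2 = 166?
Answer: -121746909/2379458 ≈ -51.166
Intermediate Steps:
p(X, n) = 332 (p(X, n) = 2*166 = 332)
C = 8646/7141 (C = -25938/(-21423) = -25938*(-1/21423) = 8646/7141 ≈ 1.2108)
(-17121 + t(21, 72))/(C + p(-168, -150)) = (-17121 + 72)/(8646/7141 + 332) = -17049/2379458/7141 = -17049*7141/2379458 = -121746909/2379458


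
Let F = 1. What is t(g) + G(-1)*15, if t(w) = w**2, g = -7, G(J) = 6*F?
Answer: 139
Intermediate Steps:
G(J) = 6 (G(J) = 6*1 = 6)
t(g) + G(-1)*15 = (-7)**2 + 6*15 = 49 + 90 = 139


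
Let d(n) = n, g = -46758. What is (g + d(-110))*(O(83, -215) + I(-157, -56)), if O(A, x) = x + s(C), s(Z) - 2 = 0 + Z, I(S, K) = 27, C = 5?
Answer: 8483108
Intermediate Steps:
s(Z) = 2 + Z (s(Z) = 2 + (0 + Z) = 2 + Z)
O(A, x) = 7 + x (O(A, x) = x + (2 + 5) = x + 7 = 7 + x)
(g + d(-110))*(O(83, -215) + I(-157, -56)) = (-46758 - 110)*((7 - 215) + 27) = -46868*(-208 + 27) = -46868*(-181) = 8483108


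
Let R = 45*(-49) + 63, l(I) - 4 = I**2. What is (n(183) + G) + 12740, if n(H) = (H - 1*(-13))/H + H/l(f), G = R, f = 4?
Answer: 38826089/3660 ≈ 10608.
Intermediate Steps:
l(I) = 4 + I**2
R = -2142 (R = -2205 + 63 = -2142)
G = -2142
n(H) = H/20 + (13 + H)/H (n(H) = (H - 1*(-13))/H + H/(4 + 4**2) = (H + 13)/H + H/(4 + 16) = (13 + H)/H + H/20 = H/20 + (13 + H)/H)
(n(183) + G) + 12740 = ((1 + 13/183 + (1/20)*183) - 2142) + 12740 = ((1 + 13*(1/183) + 183/20) - 2142) + 12740 = ((1 + 13/183 + 183/20) - 2142) + 12740 = (37409/3660 - 2142) + 12740 = -7802311/3660 + 12740 = 38826089/3660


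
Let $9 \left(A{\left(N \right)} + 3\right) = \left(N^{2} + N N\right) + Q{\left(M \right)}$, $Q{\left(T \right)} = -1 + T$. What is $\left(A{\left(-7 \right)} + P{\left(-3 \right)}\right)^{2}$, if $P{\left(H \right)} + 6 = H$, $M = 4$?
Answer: $\frac{49}{81} \approx 0.60494$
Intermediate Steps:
$A{\left(N \right)} = - \frac{8}{3} + \frac{2 N^{2}}{9}$ ($A{\left(N \right)} = -3 + \frac{\left(N^{2} + N N\right) + \left(-1 + 4\right)}{9} = -3 + \frac{\left(N^{2} + N^{2}\right) + 3}{9} = -3 + \frac{2 N^{2} + 3}{9} = -3 + \frac{3 + 2 N^{2}}{9} = -3 + \left(\frac{1}{3} + \frac{2 N^{2}}{9}\right) = - \frac{8}{3} + \frac{2 N^{2}}{9}$)
$P{\left(H \right)} = -6 + H$
$\left(A{\left(-7 \right)} + P{\left(-3 \right)}\right)^{2} = \left(\left(- \frac{8}{3} + \frac{2 \left(-7\right)^{2}}{9}\right) - 9\right)^{2} = \left(\left(- \frac{8}{3} + \frac{2}{9} \cdot 49\right) - 9\right)^{2} = \left(\left(- \frac{8}{3} + \frac{98}{9}\right) - 9\right)^{2} = \left(\frac{74}{9} - 9\right)^{2} = \left(- \frac{7}{9}\right)^{2} = \frac{49}{81}$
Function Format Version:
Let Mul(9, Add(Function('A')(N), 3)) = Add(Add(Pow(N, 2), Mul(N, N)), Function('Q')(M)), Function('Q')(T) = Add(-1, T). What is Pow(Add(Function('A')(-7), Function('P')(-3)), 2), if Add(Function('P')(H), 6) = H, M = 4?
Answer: Rational(49, 81) ≈ 0.60494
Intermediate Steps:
Function('A')(N) = Add(Rational(-8, 3), Mul(Rational(2, 9), Pow(N, 2))) (Function('A')(N) = Add(-3, Mul(Rational(1, 9), Add(Add(Pow(N, 2), Mul(N, N)), Add(-1, 4)))) = Add(-3, Mul(Rational(1, 9), Add(Add(Pow(N, 2), Pow(N, 2)), 3))) = Add(-3, Mul(Rational(1, 9), Add(Mul(2, Pow(N, 2)), 3))) = Add(-3, Mul(Rational(1, 9), Add(3, Mul(2, Pow(N, 2))))) = Add(-3, Add(Rational(1, 3), Mul(Rational(2, 9), Pow(N, 2)))) = Add(Rational(-8, 3), Mul(Rational(2, 9), Pow(N, 2))))
Function('P')(H) = Add(-6, H)
Pow(Add(Function('A')(-7), Function('P')(-3)), 2) = Pow(Add(Add(Rational(-8, 3), Mul(Rational(2, 9), Pow(-7, 2))), Add(-6, -3)), 2) = Pow(Add(Add(Rational(-8, 3), Mul(Rational(2, 9), 49)), -9), 2) = Pow(Add(Add(Rational(-8, 3), Rational(98, 9)), -9), 2) = Pow(Add(Rational(74, 9), -9), 2) = Pow(Rational(-7, 9), 2) = Rational(49, 81)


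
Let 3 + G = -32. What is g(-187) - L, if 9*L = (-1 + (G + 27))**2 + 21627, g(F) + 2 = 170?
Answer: -2244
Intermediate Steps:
G = -35 (G = -3 - 32 = -35)
g(F) = 168 (g(F) = -2 + 170 = 168)
L = 2412 (L = ((-1 + (-35 + 27))**2 + 21627)/9 = ((-1 - 8)**2 + 21627)/9 = ((-9)**2 + 21627)/9 = (81 + 21627)/9 = (1/9)*21708 = 2412)
g(-187) - L = 168 - 1*2412 = 168 - 2412 = -2244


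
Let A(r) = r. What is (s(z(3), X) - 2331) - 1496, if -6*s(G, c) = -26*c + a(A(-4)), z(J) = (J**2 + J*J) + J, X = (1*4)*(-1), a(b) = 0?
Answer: -11533/3 ≈ -3844.3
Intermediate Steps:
X = -4 (X = 4*(-1) = -4)
z(J) = J + 2*J**2 (z(J) = (J**2 + J**2) + J = 2*J**2 + J = J + 2*J**2)
s(G, c) = 13*c/3 (s(G, c) = -(-26*c + 0)/6 = -(-13)*c/3 = 13*c/3)
(s(z(3), X) - 2331) - 1496 = ((13/3)*(-4) - 2331) - 1496 = (-52/3 - 2331) - 1496 = -7045/3 - 1496 = -11533/3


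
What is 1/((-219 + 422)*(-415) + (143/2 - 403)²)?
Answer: 4/102589 ≈ 3.8991e-5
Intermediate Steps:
1/((-219 + 422)*(-415) + (143/2 - 403)²) = 1/(203*(-415) + (143*(½) - 403)²) = 1/(-84245 + (143/2 - 403)²) = 1/(-84245 + (-663/2)²) = 1/(-84245 + 439569/4) = 1/(102589/4) = 4/102589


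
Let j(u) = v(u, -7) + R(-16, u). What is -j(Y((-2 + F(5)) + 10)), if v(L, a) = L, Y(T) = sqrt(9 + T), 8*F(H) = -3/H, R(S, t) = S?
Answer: 16 - sqrt(6770)/20 ≈ 11.886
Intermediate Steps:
F(H) = -3/(8*H) (F(H) = (-3/H)/8 = -3/(8*H))
j(u) = -16 + u (j(u) = u - 16 = -16 + u)
-j(Y((-2 + F(5)) + 10)) = -(-16 + sqrt(9 + ((-2 - 3/8/5) + 10))) = -(-16 + sqrt(9 + ((-2 - 3/8*1/5) + 10))) = -(-16 + sqrt(9 + ((-2 - 3/40) + 10))) = -(-16 + sqrt(9 + (-83/40 + 10))) = -(-16 + sqrt(9 + 317/40)) = -(-16 + sqrt(677/40)) = -(-16 + sqrt(6770)/20) = 16 - sqrt(6770)/20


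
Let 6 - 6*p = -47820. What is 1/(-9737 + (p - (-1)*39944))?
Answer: 1/38178 ≈ 2.6193e-5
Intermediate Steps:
p = 7971 (p = 1 - 1/6*(-47820) = 1 + 7970 = 7971)
1/(-9737 + (p - (-1)*39944)) = 1/(-9737 + (7971 - (-1)*39944)) = 1/(-9737 + (7971 - 1*(-39944))) = 1/(-9737 + (7971 + 39944)) = 1/(-9737 + 47915) = 1/38178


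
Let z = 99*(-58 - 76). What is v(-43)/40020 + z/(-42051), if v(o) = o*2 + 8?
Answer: 29312519/93493390 ≈ 0.31353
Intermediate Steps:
z = -13266 (z = 99*(-134) = -13266)
v(o) = 8 + 2*o (v(o) = 2*o + 8 = 8 + 2*o)
v(-43)/40020 + z/(-42051) = (8 + 2*(-43))/40020 - 13266/(-42051) = (8 - 86)*(1/40020) - 13266*(-1/42051) = -78*1/40020 + 4422/14017 = -13/6670 + 4422/14017 = 29312519/93493390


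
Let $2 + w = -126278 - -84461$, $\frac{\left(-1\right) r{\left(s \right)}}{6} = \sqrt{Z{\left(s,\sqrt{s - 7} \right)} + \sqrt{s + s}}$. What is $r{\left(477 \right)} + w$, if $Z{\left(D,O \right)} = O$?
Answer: $-41819 - 6 \sqrt{\sqrt{470} + 3 \sqrt{106}} \approx -41863.0$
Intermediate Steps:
$r{\left(s \right)} = - 6 \sqrt{\sqrt{-7 + s} + \sqrt{2} \sqrt{s}}$ ($r{\left(s \right)} = - 6 \sqrt{\sqrt{s - 7} + \sqrt{s + s}} = - 6 \sqrt{\sqrt{-7 + s} + \sqrt{2 s}} = - 6 \sqrt{\sqrt{-7 + s} + \sqrt{2} \sqrt{s}}$)
$w = -41819$ ($w = -2 - 41817 = -41819$)
$r{\left(477 \right)} + w = - 6 \sqrt{\sqrt{-7 + 477} + \sqrt{2} \sqrt{477}} - 41819 = - 6 \sqrt{\sqrt{470} + \sqrt{2} \cdot 3 \sqrt{53}} - 41819 = - 6 \sqrt{\sqrt{470} + 3 \sqrt{106}} - 41819 = -41819 - 6 \sqrt{\sqrt{470} + 3 \sqrt{106}}$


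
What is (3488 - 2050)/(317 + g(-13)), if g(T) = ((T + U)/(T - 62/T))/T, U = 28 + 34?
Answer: 76933/16984 ≈ 4.5297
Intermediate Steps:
U = 62
g(T) = (62 + T)/(T*(T - 62/T)) (g(T) = ((T + 62)/(T - 62/T))/T = ((62 + T)/(T - 62/T))/T = (62 + T)/(T*(T - 62/T)))
(3488 - 2050)/(317 + g(-13)) = (3488 - 2050)/(317 + (62 - 13)/(-62 + (-13)²)) = 1438/(317 + 49/(-62 + 169)) = 1438/(317 + 49/107) = 1438/(33968/107) = 1438*(107/33968) = 76933/16984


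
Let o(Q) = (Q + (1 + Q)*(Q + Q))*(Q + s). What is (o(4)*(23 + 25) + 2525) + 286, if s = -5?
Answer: 699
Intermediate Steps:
o(Q) = (-5 + Q)*(Q + 2*Q*(1 + Q)) (o(Q) = (Q + (1 + Q)*(Q + Q))*(Q - 5) = (Q + (1 + Q)*(2*Q))*(-5 + Q) = (Q + 2*Q*(1 + Q))*(-5 + Q) = (-5 + Q)*(Q + 2*Q*(1 + Q)))
(o(4)*(23 + 25) + 2525) + 286 = ((4*(-15 - 7*4 + 2*4**2))*(23 + 25) + 2525) + 286 = ((4*(-15 - 28 + 2*16))*48 + 2525) + 286 = ((4*(-15 - 28 + 32))*48 + 2525) + 286 = ((4*(-11))*48 + 2525) + 286 = (-44*48 + 2525) + 286 = (-2112 + 2525) + 286 = 413 + 286 = 699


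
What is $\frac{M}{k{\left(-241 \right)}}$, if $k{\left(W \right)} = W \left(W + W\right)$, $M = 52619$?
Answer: $\frac{52619}{116162} \approx 0.45298$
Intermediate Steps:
$k{\left(W \right)} = 2 W^{2}$ ($k{\left(W \right)} = W 2 W = 2 W^{2}$)
$\frac{M}{k{\left(-241 \right)}} = \frac{52619}{2 \left(-241\right)^{2}} = \frac{52619}{2 \cdot 58081} = \frac{52619}{116162}$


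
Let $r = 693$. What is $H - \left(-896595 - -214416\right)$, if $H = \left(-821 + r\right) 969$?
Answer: $558147$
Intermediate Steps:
$H = -124032$ ($H = \left(-821 + 693\right) 969 = \left(-128\right) 969 = -124032$)
$H - \left(-896595 - -214416\right) = -124032 - \left(-896595 - -214416\right) = -124032 - \left(-896595 + 214416\right) = -124032 - -682179 = -124032 + 682179 = 558147$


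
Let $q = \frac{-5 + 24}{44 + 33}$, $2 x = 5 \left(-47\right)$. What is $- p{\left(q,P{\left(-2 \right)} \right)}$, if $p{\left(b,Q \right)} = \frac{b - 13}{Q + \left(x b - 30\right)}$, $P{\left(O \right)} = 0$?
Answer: $- \frac{1964}{9085} \approx -0.21618$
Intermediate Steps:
$x = - \frac{235}{2}$ ($x = \frac{5 \left(-47\right)}{2} = \frac{1}{2} \left(-235\right) = - \frac{235}{2} \approx -117.5$)
$q = \frac{19}{77} \approx 0.24675$
$p{\left(b,Q \right)} = \frac{-13 + b}{-30 + Q - \frac{235 b}{2}}$ ($p{\left(b,Q \right)} = \frac{b - 13}{Q - \left(30 + \frac{235 b}{2}\right)} = \frac{-13 + b}{Q - \left(30 + \frac{235 b}{2}\right)} = \frac{-13 + b}{-30 + Q - \frac{235 b}{2}}$)
$- p{\left(q,P{\left(-2 \right)} \right)} = - \frac{2 \left(-13 + \frac{19}{77}\right)}{-60 - \frac{4465}{77} + 2 \cdot 0} = - \frac{2 \left(-982\right)}{\left(-60 - \frac{4465}{77} + 0\right) 77} = - \frac{2 \left(-982\right)}{\left(- \frac{9085}{77}\right) 77} = - \frac{2 \left(-77\right) \left(-982\right)}{9085 \cdot 77} = \left(-1\right) \frac{1964}{9085} = - \frac{1964}{9085}$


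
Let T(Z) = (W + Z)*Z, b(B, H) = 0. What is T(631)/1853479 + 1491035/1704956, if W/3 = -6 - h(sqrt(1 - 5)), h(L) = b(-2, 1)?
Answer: 3423084156433/3160100141924 ≈ 1.0832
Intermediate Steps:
h(L) = 0
W = -18 (W = 3*(-6 - 1*0) = 3*(-6 + 0) = 3*(-6) = -18)
T(Z) = Z*(-18 + Z) (T(Z) = (-18 + Z)*Z = Z*(-18 + Z))
T(631)/1853479 + 1491035/1704956 = (631*(-18 + 631))/1853479 + 1491035/1704956 = (631*613)*(1/1853479) + 1491035*(1/1704956) = 386803*(1/1853479) + 1491035/1704956 = 386803/1853479 + 1491035/1704956 = 3423084156433/3160100141924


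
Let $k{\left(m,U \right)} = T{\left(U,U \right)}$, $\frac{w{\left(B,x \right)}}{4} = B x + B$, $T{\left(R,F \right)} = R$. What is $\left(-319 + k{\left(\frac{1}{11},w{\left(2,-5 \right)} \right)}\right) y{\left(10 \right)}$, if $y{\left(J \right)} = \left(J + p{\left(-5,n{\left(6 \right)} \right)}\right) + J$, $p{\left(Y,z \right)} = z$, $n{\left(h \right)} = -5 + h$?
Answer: $-7371$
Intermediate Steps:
$w{\left(B,x \right)} = 4 B + 4 B x$ ($w{\left(B,x \right)} = 4 \left(B x + B\right) = 4 \left(B + B x\right) = 4 B + 4 B x$)
$k{\left(m,U \right)} = U$
$y{\left(J \right)} = 1 + 2 J$ ($y{\left(J \right)} = \left(J + \left(-5 + 6\right)\right) + J = \left(J + 1\right) + J = \left(1 + J\right) + J = 1 + 2 J$)
$\left(-319 + k{\left(\frac{1}{11},w{\left(2,-5 \right)} \right)}\right) y{\left(10 \right)} = \left(-319 + 4 \cdot 2 \left(1 - 5\right)\right) \left(1 + 2 \cdot 10\right) = \left(-319 + 4 \cdot 2 \left(-4\right)\right) \left(1 + 20\right) = \left(-319 - 32\right) 21 = \left(-351\right) 21 = -7371$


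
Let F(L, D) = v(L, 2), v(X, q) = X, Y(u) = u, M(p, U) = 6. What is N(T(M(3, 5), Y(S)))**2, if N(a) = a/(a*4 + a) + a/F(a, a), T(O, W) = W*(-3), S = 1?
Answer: 36/25 ≈ 1.4400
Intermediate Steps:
T(O, W) = -3*W
F(L, D) = L
N(a) = 6/5 (N(a) = a/(a*4 + a) + a/a = a/(4*a + a) + 1 = a/((5*a)) + 1 = a*(1/(5*a)) + 1 = 1/5 + 1 = 6/5)
N(T(M(3, 5), Y(S)))**2 = (6/5)**2 = 36/25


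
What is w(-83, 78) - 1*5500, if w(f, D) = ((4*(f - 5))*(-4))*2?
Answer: -2684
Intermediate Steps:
w(f, D) = 160 - 32*f (w(f, D) = ((4*(-5 + f))*(-4))*2 = ((-20 + 4*f)*(-4))*2 = (80 - 16*f)*2 = 160 - 32*f)
w(-83, 78) - 1*5500 = (160 - 32*(-83)) - 1*5500 = (160 + 2656) - 5500 = 2816 - 5500 = -2684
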